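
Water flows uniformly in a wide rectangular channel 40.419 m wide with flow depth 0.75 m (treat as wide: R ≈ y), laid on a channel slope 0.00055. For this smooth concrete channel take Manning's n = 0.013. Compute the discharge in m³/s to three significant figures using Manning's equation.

45.1 m³/s

A = b·y = 40.419 × 0.75 = 30.31 m²
Wide channel: R ≈ y = 0.75 m
Q = (1/n)·A·R^(2/3)·S^(1/2) = (1/0.013) × 30.31 × 0.7500^(2/3) × 0.00055^(1/2) = 45.14 m³/s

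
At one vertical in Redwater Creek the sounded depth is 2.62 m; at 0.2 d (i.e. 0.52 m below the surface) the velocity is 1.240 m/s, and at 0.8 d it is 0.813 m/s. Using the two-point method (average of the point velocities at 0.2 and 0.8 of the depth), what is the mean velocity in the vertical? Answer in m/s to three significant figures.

1.03 m/s

v̄ = (1.240 + 0.813) / 2 = 1.027 m/s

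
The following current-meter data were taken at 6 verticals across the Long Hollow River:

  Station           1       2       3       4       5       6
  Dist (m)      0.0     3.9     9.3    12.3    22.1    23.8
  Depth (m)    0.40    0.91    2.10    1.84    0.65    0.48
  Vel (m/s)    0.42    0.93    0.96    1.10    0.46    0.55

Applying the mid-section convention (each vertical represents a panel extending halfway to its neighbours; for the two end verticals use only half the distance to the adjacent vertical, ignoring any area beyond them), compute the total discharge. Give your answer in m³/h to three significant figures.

w_1 = (3.9 − 0.0)/2 = 1.95 m; q_1 = 0.42 × 0.40 × 1.95 = 0.3276 m³/s
w_2 = (9.3 − 0.0)/2 = 4.65 m; q_2 = 0.93 × 0.91 × 4.65 = 3.935 m³/s
w_3 = (12.3 − 3.9)/2 = 4.2 m; q_3 = 0.96 × 2.10 × 4.2 = 8.467 m³/s
w_4 = (22.1 − 9.3)/2 = 6.4 m; q_4 = 1.10 × 1.84 × 6.4 = 12.95 m³/s
w_5 = (23.8 − 12.3)/2 = 5.75 m; q_5 = 0.46 × 0.65 × 5.75 = 1.719 m³/s
w_6 = (23.8 − 22.1)/2 = 0.85 m; q_6 = 0.55 × 0.48 × 0.85 = 0.2244 m³/s
Q = Σ qᵢ = 27.63 m³/s
= 27.63 × 3600 = 99460 m³/h

99500 m³/h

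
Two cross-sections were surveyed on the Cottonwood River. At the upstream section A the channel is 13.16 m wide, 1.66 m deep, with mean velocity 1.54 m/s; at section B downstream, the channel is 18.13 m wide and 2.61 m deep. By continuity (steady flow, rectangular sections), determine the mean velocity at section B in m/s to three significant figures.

Q = A₁V₁ = (13.16×1.66) × 1.54 = 33.64 m³/s
A₂ = 18.13 × 2.61 = 47.32 m²
V₂ = Q/A₂ = 33.64/47.32 = 0.7110 m/s

0.711 m/s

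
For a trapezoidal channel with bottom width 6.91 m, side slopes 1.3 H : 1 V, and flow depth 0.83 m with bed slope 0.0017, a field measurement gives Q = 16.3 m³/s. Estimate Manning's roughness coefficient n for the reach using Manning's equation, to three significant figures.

A = (b + z·y)·y = (6.91 + 1.3×0.83)×0.83 = 6.631 m²
P = b + 2y√(1+z²) = 6.91 + 2×0.83×√(1+1.3²) = 9.633 m
R = A/P = 6.631/9.633 = 0.6884 m
n = (1/Q)·A·R^(2/3)·S^(1/2) = (1/16.3) × 6.631 × 0.7796 × 0.04123 = 0.01308

0.0131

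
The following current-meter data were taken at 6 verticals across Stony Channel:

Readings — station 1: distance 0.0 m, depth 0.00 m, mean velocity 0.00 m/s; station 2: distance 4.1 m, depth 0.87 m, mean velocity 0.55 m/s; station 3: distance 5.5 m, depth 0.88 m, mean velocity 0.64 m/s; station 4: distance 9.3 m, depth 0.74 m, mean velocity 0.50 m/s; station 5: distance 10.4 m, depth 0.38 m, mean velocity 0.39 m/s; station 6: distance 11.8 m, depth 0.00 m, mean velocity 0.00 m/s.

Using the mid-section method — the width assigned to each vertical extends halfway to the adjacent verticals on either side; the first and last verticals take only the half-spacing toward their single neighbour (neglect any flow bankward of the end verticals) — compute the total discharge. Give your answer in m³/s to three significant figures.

w_2 = (5.5 − 0.0)/2 = 2.75 m; q_2 = 0.55 × 0.87 × 2.75 = 1.316 m³/s
w_3 = (9.3 − 4.1)/2 = 2.6 m; q_3 = 0.64 × 0.88 × 2.6 = 1.464 m³/s
w_4 = (10.4 − 5.5)/2 = 2.45 m; q_4 = 0.50 × 0.74 × 2.45 = 0.9065 m³/s
w_5 = (11.8 − 9.3)/2 = 1.25 m; q_5 = 0.39 × 0.38 × 1.25 = 0.1853 m³/s
Stations 1, 6 contribute zero (depth or velocity is 0).
Q = Σ qᵢ = 3.872 m³/s

3.87 m³/s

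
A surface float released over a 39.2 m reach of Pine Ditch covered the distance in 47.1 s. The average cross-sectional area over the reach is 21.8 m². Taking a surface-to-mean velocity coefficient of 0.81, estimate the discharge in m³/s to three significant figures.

v_surface = L / t̄ = 39.2 / 47.1 = 0.8323 m/s
v_mean = 0.81 × 0.8323 = 0.6741 m/s
Q = A × v_mean = 21.8 × 0.6741 = 14.70 m³/s

14.7 m³/s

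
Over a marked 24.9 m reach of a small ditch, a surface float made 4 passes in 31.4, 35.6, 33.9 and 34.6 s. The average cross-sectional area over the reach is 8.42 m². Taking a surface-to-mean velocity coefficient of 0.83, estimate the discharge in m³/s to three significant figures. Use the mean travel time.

t̄ = (31.4 + 35.6 + 33.9 + 34.6) / 4 = 33.875 s
v_surface = L / t̄ = 24.9 / 33.875 = 0.7351 m/s
v_mean = 0.83 × 0.7351 = 0.6101 m/s
Q = A × v_mean = 8.42 × 0.6101 = 5.137 m³/s

5.14 m³/s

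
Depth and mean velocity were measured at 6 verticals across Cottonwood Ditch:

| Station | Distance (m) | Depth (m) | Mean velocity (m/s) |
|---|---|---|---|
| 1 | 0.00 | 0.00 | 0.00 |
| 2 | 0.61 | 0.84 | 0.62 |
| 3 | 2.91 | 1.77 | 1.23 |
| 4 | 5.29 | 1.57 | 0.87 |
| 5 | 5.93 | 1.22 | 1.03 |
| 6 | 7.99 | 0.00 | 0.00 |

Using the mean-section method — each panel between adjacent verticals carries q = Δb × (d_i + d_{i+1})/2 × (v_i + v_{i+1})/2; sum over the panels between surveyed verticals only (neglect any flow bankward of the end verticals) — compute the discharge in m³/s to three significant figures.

Panel 1-2: Δb = 0.61 m, d̄ = (0.00+0.84)/2 = 0.42, v̄ = (0.00+0.62)/2 = 0.31 → q = 0.61×0.42×0.31 = 0.07942 m³/s
Panel 2-3: Δb = 2.3 m, d̄ = (0.84+1.77)/2 = 1.305, v̄ = (0.62+1.23)/2 = 0.925 → q = 2.3×1.305×0.925 = 2.776 m³/s
Panel 3-4: Δb = 2.38 m, d̄ = (1.77+1.57)/2 = 1.67, v̄ = (1.23+0.87)/2 = 1.05 → q = 2.38×1.67×1.05 = 4.173 m³/s
Panel 4-5: Δb = 0.64 m, d̄ = (1.57+1.22)/2 = 1.395, v̄ = (0.87+1.03)/2 = 0.95 → q = 0.64×1.395×0.95 = 0.8482 m³/s
Panel 5-6: Δb = 2.06 m, d̄ = (1.22+0.00)/2 = 0.61, v̄ = (1.03+0.00)/2 = 0.515 → q = 2.06×0.61×0.515 = 0.6471 m³/s
Q = Σ q = 8.524 m³/s

8.52 m³/s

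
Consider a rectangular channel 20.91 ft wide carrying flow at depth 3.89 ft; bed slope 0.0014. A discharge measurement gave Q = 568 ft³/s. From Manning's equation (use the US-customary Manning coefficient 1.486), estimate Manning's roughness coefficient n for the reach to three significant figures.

A = b·y = 20.91 × 3.89 = 81.34 ft²
P = b + 2y = 20.91 + 2×3.89 = 28.69 ft
R = A/P = 81.34/28.69 = 2.835 ft
n = (1.486/Q)·A·R^(2/3)·S^(1/2) = (1.486/568) × 81.34 × 2.003 × 0.03742 = 0.01595

0.0159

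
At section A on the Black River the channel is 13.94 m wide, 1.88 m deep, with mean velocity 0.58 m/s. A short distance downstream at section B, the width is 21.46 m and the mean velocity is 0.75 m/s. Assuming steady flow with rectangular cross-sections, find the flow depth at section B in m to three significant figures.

0.944 m

Q = A₁V₁ = (13.94×1.88) × 0.58 = 15.20 m³/s
d₂ = Q/(b₂ V₂) = 15.20/(21.46×0.75) = 0.9444 m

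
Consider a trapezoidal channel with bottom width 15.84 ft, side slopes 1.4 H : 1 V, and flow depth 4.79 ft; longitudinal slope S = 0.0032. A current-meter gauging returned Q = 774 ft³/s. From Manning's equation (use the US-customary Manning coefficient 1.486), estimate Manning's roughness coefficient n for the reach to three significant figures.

A = (b + z·y)·y = (15.84 + 1.4×4.79)×4.79 = 108.0 ft²
P = b + 2y√(1+z²) = 15.84 + 2×4.79×√(1+1.4²) = 32.32 ft
R = A/P = 108.0/32.32 = 3.341 ft
n = (1.486/Q)·A·R^(2/3)·S^(1/2) = (1.486/774) × 108.0 × 2.235 × 0.05657 = 0.02621

0.0262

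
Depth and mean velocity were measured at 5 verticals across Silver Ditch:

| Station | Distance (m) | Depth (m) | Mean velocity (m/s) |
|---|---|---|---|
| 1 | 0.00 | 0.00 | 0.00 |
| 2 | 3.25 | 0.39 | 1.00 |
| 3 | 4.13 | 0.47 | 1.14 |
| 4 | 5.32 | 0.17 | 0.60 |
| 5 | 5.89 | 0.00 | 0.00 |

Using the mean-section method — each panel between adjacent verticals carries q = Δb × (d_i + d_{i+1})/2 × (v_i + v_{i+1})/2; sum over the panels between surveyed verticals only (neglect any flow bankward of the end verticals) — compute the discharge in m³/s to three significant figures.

Panel 1-2: Δb = 3.25 m, d̄ = (0.00+0.39)/2 = 0.195, v̄ = (0.00+1.00)/2 = 0.5 → q = 3.25×0.195×0.5 = 0.3169 m³/s
Panel 2-3: Δb = 0.88 m, d̄ = (0.39+0.47)/2 = 0.43, v̄ = (1.00+1.14)/2 = 1.07 → q = 0.88×0.43×1.07 = 0.4049 m³/s
Panel 3-4: Δb = 1.19 m, d̄ = (0.47+0.17)/2 = 0.32, v̄ = (1.14+0.60)/2 = 0.87 → q = 1.19×0.32×0.87 = 0.3313 m³/s
Panel 4-5: Δb = 0.57 m, d̄ = (0.17+0.00)/2 = 0.085, v̄ = (0.60+0.00)/2 = 0.3 → q = 0.57×0.085×0.3 = 0.01454 m³/s
Q = Σ q = 1.068 m³/s

1.07 m³/s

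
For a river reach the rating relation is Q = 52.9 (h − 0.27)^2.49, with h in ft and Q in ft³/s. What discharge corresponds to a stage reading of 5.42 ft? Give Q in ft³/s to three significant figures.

Q = 52.9 × (5.42 − 0.27)^2.49 = 52.9 × 5.15^2.49 = 3132 ft³/s

3130 ft³/s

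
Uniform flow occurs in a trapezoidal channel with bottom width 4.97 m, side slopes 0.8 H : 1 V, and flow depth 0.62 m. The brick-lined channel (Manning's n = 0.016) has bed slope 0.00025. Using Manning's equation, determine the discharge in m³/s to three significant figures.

A = (b + z·y)·y = (4.97 + 0.8×0.62)×0.62 = 3.389 m²
P = b + 2y√(1+z²) = 4.97 + 2×0.62×√(1+0.8²) = 6.558 m
R = A/P = 3.389/6.558 = 0.5168 m
Q = (1/n)·A·R^(2/3)·S^(1/2) = (1/0.016) × 3.389 × 0.5168^(2/3) × 0.00025^(1/2) = 2.157 m³/s

2.16 m³/s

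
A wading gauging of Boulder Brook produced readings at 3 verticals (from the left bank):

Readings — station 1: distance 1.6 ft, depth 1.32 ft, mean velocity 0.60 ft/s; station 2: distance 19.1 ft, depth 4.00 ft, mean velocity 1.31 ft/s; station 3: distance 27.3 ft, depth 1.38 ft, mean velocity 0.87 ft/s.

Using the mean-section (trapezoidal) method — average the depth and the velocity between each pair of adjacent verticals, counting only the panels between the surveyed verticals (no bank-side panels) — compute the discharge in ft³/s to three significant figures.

68.5 ft³/s

Panel 1-2: Δb = 17.5 ft, d̄ = (1.32+4.00)/2 = 2.66, v̄ = (0.60+1.31)/2 = 0.955 → q = 17.5×2.66×0.955 = 44.46 ft³/s
Panel 2-3: Δb = 8.2 ft, d̄ = (4.00+1.38)/2 = 2.69, v̄ = (1.31+0.87)/2 = 1.09 → q = 8.2×2.69×1.09 = 24.04 ft³/s
Q = Σ q = 68.50 ft³/s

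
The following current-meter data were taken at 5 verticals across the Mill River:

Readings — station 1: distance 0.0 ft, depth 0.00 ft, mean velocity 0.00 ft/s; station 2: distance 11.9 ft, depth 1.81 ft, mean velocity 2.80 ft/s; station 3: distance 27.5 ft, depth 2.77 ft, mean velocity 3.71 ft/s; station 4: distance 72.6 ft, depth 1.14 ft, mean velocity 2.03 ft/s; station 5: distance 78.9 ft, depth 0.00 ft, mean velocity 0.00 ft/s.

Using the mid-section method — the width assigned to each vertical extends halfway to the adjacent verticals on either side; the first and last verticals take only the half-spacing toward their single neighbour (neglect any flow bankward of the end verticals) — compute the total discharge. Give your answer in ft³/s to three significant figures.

w_2 = (27.5 − 0.0)/2 = 13.75 ft; q_2 = 2.80 × 1.81 × 13.75 = 69.69 ft³/s
w_3 = (72.6 − 11.9)/2 = 30.35 ft; q_3 = 3.71 × 2.77 × 30.35 = 311.9 ft³/s
w_4 = (78.9 − 27.5)/2 = 25.7 ft; q_4 = 2.03 × 1.14 × 25.7 = 59.47 ft³/s
Stations 1, 5 contribute zero (depth or velocity is 0).
Q = Σ qᵢ = 441.1 ft³/s

441 ft³/s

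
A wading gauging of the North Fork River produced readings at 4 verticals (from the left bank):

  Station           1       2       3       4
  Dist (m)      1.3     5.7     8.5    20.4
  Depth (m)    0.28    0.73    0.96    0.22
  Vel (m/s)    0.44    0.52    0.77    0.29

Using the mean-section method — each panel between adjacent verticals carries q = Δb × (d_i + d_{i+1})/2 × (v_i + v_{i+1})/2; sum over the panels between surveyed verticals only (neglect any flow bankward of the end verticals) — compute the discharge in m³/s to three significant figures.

6.31 m³/s

Panel 1-2: Δb = 4.4 m, d̄ = (0.28+0.73)/2 = 0.505, v̄ = (0.44+0.52)/2 = 0.48 → q = 4.4×0.505×0.48 = 1.067 m³/s
Panel 2-3: Δb = 2.8 m, d̄ = (0.73+0.96)/2 = 0.845, v̄ = (0.52+0.77)/2 = 0.645 → q = 2.8×0.845×0.645 = 1.526 m³/s
Panel 3-4: Δb = 11.9 m, d̄ = (0.96+0.22)/2 = 0.59, v̄ = (0.77+0.29)/2 = 0.53 → q = 11.9×0.59×0.53 = 3.721 m³/s
Q = Σ q = 6.314 m³/s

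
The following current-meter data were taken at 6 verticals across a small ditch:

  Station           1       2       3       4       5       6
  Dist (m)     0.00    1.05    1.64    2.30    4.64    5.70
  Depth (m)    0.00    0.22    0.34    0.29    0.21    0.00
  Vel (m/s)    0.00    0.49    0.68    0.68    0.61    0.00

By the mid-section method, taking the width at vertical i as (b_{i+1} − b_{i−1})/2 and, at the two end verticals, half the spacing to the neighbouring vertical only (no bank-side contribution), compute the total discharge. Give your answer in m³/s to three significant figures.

0.746 m³/s

w_2 = (1.64 − 0.00)/2 = 0.82 m; q_2 = 0.49 × 0.22 × 0.82 = 0.08840 m³/s
w_3 = (2.30 − 1.05)/2 = 0.625 m; q_3 = 0.68 × 0.34 × 0.625 = 0.1445 m³/s
w_4 = (4.64 − 1.64)/2 = 1.5 m; q_4 = 0.68 × 0.29 × 1.5 = 0.2958 m³/s
w_5 = (5.70 − 2.30)/2 = 1.7 m; q_5 = 0.61 × 0.21 × 1.7 = 0.2178 m³/s
Stations 1, 6 contribute zero (depth or velocity is 0).
Q = Σ qᵢ = 0.7465 m³/s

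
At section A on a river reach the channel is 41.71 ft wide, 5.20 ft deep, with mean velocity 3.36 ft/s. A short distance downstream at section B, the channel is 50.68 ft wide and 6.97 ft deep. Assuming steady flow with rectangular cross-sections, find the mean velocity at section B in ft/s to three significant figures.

2.06 ft/s

Q = A₁V₁ = (41.71×5.20) × 3.36 = 728.8 ft³/s
A₂ = 50.68 × 6.97 = 353.2 ft²
V₂ = Q/A₂ = 728.8/353.2 = 2.063 ft/s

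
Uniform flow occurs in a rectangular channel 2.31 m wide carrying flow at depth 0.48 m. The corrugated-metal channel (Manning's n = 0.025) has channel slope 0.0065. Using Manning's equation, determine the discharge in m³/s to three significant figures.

1.74 m³/s

A = b·y = 2.31 × 0.48 = 1.109 m²
P = b + 2y = 2.31 + 2×0.48 = 3.270 m
R = A/P = 1.109/3.270 = 0.3391 m
Q = (1/n)·A·R^(2/3)·S^(1/2) = (1/0.025) × 1.109 × 0.3391^(2/3) × 0.0065^(1/2) = 1.739 m³/s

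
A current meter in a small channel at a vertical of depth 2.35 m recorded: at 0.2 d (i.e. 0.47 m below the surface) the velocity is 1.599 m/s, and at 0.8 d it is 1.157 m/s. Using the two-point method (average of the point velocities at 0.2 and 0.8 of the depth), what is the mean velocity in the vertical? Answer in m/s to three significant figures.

v̄ = (1.599 + 1.157) / 2 = 1.378 m/s

1.38 m/s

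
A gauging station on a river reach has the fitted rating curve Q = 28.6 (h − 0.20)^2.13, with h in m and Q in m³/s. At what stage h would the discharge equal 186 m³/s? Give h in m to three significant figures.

h − h₀ = (Q/C)^(1/b) = (186/28.6)^(1/2.13) = 2.409 m
h = 0.20 + 2.409 = 2.609 m

2.61 m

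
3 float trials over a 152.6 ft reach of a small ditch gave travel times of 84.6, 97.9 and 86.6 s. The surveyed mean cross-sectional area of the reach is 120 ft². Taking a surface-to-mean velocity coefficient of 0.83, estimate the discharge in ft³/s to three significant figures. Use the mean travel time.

t̄ = (84.6 + 97.9 + 86.6) / 3 = 89.7 s
v_surface = L / t̄ = 152.6 / 89.7 = 1.701 ft/s
v_mean = 0.83 × 1.701 = 1.412 ft/s
Q = A × v_mean = 120 × 1.412 = 169.4 ft³/s

169 ft³/s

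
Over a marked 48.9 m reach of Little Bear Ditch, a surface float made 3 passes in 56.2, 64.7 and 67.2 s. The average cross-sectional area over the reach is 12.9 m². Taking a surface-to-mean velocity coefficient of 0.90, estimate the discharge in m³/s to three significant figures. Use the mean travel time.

9.05 m³/s

t̄ = (56.2 + 64.7 + 67.2) / 3 = 62.7 s
v_surface = L / t̄ = 48.9 / 62.7 = 0.7799 m/s
v_mean = 0.90 × 0.7799 = 0.7019 m/s
Q = A × v_mean = 12.9 × 0.7019 = 9.055 m³/s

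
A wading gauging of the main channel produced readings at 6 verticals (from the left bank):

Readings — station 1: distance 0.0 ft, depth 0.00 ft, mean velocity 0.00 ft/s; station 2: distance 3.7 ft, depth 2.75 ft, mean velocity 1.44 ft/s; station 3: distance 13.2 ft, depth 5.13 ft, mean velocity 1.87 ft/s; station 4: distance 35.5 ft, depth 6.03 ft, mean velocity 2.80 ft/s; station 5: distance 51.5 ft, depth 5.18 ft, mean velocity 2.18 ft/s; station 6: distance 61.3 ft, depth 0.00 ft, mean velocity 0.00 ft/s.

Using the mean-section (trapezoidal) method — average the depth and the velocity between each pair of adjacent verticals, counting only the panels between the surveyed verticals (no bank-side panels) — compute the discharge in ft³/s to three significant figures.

Panel 1-2: Δb = 3.7 ft, d̄ = (0.00+2.75)/2 = 1.375, v̄ = (0.00+1.44)/2 = 0.72 → q = 3.7×1.375×0.72 = 3.663 ft³/s
Panel 2-3: Δb = 9.5 ft, d̄ = (2.75+5.13)/2 = 3.94, v̄ = (1.44+1.87)/2 = 1.655 → q = 9.5×3.94×1.655 = 61.95 ft³/s
Panel 3-4: Δb = 22.3 ft, d̄ = (5.13+6.03)/2 = 5.58, v̄ = (1.87+2.80)/2 = 2.335 → q = 22.3×5.58×2.335 = 290.6 ft³/s
Panel 4-5: Δb = 16 ft, d̄ = (6.03+5.18)/2 = 5.605, v̄ = (2.80+2.18)/2 = 2.49 → q = 16×5.605×2.49 = 223.3 ft³/s
Panel 5-6: Δb = 9.8 ft, d̄ = (5.18+0.00)/2 = 2.59, v̄ = (2.18+0.00)/2 = 1.09 → q = 9.8×2.59×1.09 = 27.67 ft³/s
Q = Σ q = 607.1 ft³/s

607 ft³/s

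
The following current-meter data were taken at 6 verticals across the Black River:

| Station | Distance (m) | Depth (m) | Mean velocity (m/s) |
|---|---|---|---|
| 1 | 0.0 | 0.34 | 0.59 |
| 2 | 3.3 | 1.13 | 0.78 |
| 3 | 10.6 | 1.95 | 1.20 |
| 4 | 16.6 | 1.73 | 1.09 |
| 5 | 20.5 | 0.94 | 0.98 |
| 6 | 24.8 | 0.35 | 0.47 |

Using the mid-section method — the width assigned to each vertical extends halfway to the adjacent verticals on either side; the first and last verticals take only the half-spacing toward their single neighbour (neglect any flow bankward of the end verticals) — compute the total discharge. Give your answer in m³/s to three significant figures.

34.0 m³/s

w_1 = (3.3 − 0.0)/2 = 1.65 m; q_1 = 0.59 × 0.34 × 1.65 = 0.3310 m³/s
w_2 = (10.6 − 0.0)/2 = 5.3 m; q_2 = 0.78 × 1.13 × 5.3 = 4.671 m³/s
w_3 = (16.6 − 3.3)/2 = 6.65 m; q_3 = 1.20 × 1.95 × 6.65 = 15.56 m³/s
w_4 = (20.5 − 10.6)/2 = 4.95 m; q_4 = 1.09 × 1.73 × 4.95 = 9.334 m³/s
w_5 = (24.8 − 16.6)/2 = 4.1 m; q_5 = 0.98 × 0.94 × 4.1 = 3.777 m³/s
w_6 = (24.8 − 20.5)/2 = 2.15 m; q_6 = 0.47 × 0.35 × 2.15 = 0.3537 m³/s
Q = Σ qᵢ = 34.03 m³/s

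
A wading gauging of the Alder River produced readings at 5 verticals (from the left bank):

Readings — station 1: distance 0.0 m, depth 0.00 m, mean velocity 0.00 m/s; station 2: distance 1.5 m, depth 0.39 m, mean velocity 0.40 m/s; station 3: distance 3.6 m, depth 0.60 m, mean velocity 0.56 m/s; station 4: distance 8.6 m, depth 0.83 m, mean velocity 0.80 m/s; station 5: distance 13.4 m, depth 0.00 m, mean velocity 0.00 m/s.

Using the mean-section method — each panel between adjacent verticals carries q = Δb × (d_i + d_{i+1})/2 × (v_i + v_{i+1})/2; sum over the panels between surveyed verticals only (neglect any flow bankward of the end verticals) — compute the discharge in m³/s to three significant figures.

3.79 m³/s

Panel 1-2: Δb = 1.5 m, d̄ = (0.00+0.39)/2 = 0.195, v̄ = (0.00+0.40)/2 = 0.2 → q = 1.5×0.195×0.2 = 0.05850 m³/s
Panel 2-3: Δb = 2.1 m, d̄ = (0.39+0.60)/2 = 0.495, v̄ = (0.40+0.56)/2 = 0.48 → q = 2.1×0.495×0.48 = 0.4990 m³/s
Panel 3-4: Δb = 5 m, d̄ = (0.60+0.83)/2 = 0.715, v̄ = (0.56+0.80)/2 = 0.68 → q = 5×0.715×0.68 = 2.431 m³/s
Panel 4-5: Δb = 4.8 m, d̄ = (0.83+0.00)/2 = 0.415, v̄ = (0.80+0.00)/2 = 0.4 → q = 4.8×0.415×0.4 = 0.7968 m³/s
Q = Σ q = 3.785 m³/s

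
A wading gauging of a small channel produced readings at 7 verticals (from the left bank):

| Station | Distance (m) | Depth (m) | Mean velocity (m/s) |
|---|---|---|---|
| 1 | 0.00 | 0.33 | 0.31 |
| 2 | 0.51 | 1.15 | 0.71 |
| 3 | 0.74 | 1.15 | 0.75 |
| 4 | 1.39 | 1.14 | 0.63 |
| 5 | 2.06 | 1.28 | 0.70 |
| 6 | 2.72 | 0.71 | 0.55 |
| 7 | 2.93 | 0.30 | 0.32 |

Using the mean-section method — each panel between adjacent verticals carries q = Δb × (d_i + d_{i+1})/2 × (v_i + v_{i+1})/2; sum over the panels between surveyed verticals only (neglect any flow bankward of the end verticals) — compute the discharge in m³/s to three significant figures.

Panel 1-2: Δb = 0.51 m, d̄ = (0.33+1.15)/2 = 0.74, v̄ = (0.31+0.71)/2 = 0.51 → q = 0.51×0.74×0.51 = 0.1925 m³/s
Panel 2-3: Δb = 0.23 m, d̄ = (1.15+1.15)/2 = 1.15, v̄ = (0.71+0.75)/2 = 0.73 → q = 0.23×1.15×0.73 = 0.1931 m³/s
Panel 3-4: Δb = 0.65 m, d̄ = (1.15+1.14)/2 = 1.145, v̄ = (0.75+0.63)/2 = 0.69 → q = 0.65×1.145×0.69 = 0.5135 m³/s
Panel 4-5: Δb = 0.67 m, d̄ = (1.14+1.28)/2 = 1.21, v̄ = (0.63+0.70)/2 = 0.665 → q = 0.67×1.21×0.665 = 0.5391 m³/s
Panel 5-6: Δb = 0.66 m, d̄ = (1.28+0.71)/2 = 0.995, v̄ = (0.70+0.55)/2 = 0.625 → q = 0.66×0.995×0.625 = 0.4104 m³/s
Panel 6-7: Δb = 0.21 m, d̄ = (0.71+0.30)/2 = 0.505, v̄ = (0.55+0.32)/2 = 0.435 → q = 0.21×0.505×0.435 = 0.04613 m³/s
Q = Σ q = 1.895 m³/s

1.89 m³/s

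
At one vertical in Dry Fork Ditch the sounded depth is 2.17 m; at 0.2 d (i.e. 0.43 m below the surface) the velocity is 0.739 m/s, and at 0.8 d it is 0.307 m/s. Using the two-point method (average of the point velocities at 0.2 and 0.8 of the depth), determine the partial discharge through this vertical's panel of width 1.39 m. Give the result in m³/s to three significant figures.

1.58 m³/s

v̄ = (0.739 + 0.307) / 2 = 0.5230 m/s
q = v̄ × d × w = 0.5230 × 2.17 × 1.39 = 1.578 m³/s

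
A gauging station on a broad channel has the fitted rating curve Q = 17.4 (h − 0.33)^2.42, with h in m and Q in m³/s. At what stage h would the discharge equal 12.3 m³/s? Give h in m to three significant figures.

h − h₀ = (Q/C)^(1/b) = (12.3/17.4)^(1/2.42) = 0.8665 m
h = 0.33 + 0.8665 = 1.196 m

1.20 m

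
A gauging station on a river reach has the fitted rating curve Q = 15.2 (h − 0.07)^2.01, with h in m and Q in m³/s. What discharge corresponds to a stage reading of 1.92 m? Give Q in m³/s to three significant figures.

Q = 15.2 × (1.92 − 0.07)^2.01 = 15.2 × 1.85^2.01 = 52.34 m³/s

52.3 m³/s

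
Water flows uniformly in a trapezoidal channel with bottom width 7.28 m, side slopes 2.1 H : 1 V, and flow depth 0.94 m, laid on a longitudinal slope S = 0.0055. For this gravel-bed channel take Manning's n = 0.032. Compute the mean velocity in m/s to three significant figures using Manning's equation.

1.91 m/s

A = (b + z·y)·y = (7.28 + 2.1×0.94)×0.94 = 8.699 m²
P = b + 2y√(1+z²) = 7.28 + 2×0.94×√(1+2.1²) = 11.65 m
R = A/P = 8.699/11.65 = 0.7465 m
Q = (1/n)·A·R^(2/3)·S^(1/2) = (1/0.032) × 8.699 × 0.7465^(2/3) × 0.0055^(1/2) = 16.59 m³/s
V = Q/A = 16.59/8.699 = 1.907 m/s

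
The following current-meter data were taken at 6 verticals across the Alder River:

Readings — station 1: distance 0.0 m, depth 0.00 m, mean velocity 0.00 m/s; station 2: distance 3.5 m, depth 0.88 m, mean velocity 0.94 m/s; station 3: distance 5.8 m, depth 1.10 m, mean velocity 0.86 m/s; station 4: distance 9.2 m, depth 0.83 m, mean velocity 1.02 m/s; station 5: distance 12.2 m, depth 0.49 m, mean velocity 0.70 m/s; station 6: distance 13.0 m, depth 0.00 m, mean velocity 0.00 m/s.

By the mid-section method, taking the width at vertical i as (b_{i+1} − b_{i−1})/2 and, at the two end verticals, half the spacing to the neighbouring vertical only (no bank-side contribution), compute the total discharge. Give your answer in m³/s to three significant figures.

w_2 = (5.8 − 0.0)/2 = 2.9 m; q_2 = 0.94 × 0.88 × 2.9 = 2.399 m³/s
w_3 = (9.2 − 3.5)/2 = 2.85 m; q_3 = 0.86 × 1.10 × 2.85 = 2.696 m³/s
w_4 = (12.2 − 5.8)/2 = 3.2 m; q_4 = 1.02 × 0.83 × 3.2 = 2.709 m³/s
w_5 = (13.0 − 9.2)/2 = 1.9 m; q_5 = 0.70 × 0.49 × 1.9 = 0.6517 m³/s
Stations 1, 6 contribute zero (depth or velocity is 0).
Q = Σ qᵢ = 8.456 m³/s

8.46 m³/s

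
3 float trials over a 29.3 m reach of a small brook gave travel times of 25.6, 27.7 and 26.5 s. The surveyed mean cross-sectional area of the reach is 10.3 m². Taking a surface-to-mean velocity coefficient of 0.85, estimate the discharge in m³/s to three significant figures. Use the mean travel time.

9.64 m³/s

t̄ = (25.6 + 27.7 + 26.5) / 3 = 26.6 s
v_surface = L / t̄ = 29.3 / 26.6 = 1.102 m/s
v_mean = 0.85 × 1.102 = 0.9363 m/s
Q = A × v_mean = 10.3 × 0.9363 = 9.644 m³/s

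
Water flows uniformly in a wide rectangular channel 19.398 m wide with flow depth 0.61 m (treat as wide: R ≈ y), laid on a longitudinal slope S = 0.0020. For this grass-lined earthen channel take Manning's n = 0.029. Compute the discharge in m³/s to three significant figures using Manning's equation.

A = b·y = 19.398 × 0.61 = 11.83 m²
Wide channel: R ≈ y = 0.61 m
Q = (1/n)·A·R^(2/3)·S^(1/2) = (1/0.029) × 11.83 × 0.6100^(2/3) × 0.0020^(1/2) = 13.12 m³/s

13.1 m³/s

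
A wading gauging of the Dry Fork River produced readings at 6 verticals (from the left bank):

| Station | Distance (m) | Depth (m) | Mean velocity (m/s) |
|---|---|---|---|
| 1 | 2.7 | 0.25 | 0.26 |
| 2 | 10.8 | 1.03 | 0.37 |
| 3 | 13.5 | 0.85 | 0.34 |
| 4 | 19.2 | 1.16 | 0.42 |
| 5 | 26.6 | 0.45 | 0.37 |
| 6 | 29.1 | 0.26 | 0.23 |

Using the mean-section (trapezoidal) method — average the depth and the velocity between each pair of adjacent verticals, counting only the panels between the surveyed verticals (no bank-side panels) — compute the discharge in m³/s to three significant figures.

7.33 m³/s

Panel 1-2: Δb = 8.1 m, d̄ = (0.25+1.03)/2 = 0.64, v̄ = (0.26+0.37)/2 = 0.315 → q = 8.1×0.64×0.315 = 1.633 m³/s
Panel 2-3: Δb = 2.7 m, d̄ = (1.03+0.85)/2 = 0.94, v̄ = (0.37+0.34)/2 = 0.355 → q = 2.7×0.94×0.355 = 0.9010 m³/s
Panel 3-4: Δb = 5.7 m, d̄ = (0.85+1.16)/2 = 1.005, v̄ = (0.34+0.42)/2 = 0.38 → q = 5.7×1.005×0.38 = 2.177 m³/s
Panel 4-5: Δb = 7.4 m, d̄ = (1.16+0.45)/2 = 0.805, v̄ = (0.42+0.37)/2 = 0.395 → q = 7.4×0.805×0.395 = 2.353 m³/s
Panel 5-6: Δb = 2.5 m, d̄ = (0.45+0.26)/2 = 0.355, v̄ = (0.37+0.23)/2 = 0.3 → q = 2.5×0.355×0.3 = 0.2663 m³/s
Q = Σ q = 7.330 m³/s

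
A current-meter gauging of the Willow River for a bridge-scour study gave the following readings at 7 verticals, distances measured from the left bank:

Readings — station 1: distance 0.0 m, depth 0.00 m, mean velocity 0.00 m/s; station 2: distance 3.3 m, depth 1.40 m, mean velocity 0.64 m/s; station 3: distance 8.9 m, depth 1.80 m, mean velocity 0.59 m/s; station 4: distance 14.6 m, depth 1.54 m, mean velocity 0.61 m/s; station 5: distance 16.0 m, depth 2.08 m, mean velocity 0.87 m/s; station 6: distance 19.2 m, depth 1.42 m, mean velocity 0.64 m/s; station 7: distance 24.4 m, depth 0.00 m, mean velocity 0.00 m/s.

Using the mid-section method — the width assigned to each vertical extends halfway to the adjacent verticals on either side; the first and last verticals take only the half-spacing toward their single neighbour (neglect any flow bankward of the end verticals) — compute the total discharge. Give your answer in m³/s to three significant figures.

w_2 = (8.9 − 0.0)/2 = 4.45 m; q_2 = 0.64 × 1.40 × 4.45 = 3.987 m³/s
w_3 = (14.6 − 3.3)/2 = 5.65 m; q_3 = 0.59 × 1.80 × 5.65 = 6.000 m³/s
w_4 = (16.0 − 8.9)/2 = 3.55 m; q_4 = 0.61 × 1.54 × 3.55 = 3.335 m³/s
w_5 = (19.2 − 14.6)/2 = 2.3 m; q_5 = 0.87 × 2.08 × 2.3 = 4.162 m³/s
w_6 = (24.4 − 16.0)/2 = 4.2 m; q_6 = 0.64 × 1.42 × 4.2 = 3.817 m³/s
Stations 1, 7 contribute zero (depth or velocity is 0).
Q = Σ qᵢ = 21.30 m³/s

21.3 m³/s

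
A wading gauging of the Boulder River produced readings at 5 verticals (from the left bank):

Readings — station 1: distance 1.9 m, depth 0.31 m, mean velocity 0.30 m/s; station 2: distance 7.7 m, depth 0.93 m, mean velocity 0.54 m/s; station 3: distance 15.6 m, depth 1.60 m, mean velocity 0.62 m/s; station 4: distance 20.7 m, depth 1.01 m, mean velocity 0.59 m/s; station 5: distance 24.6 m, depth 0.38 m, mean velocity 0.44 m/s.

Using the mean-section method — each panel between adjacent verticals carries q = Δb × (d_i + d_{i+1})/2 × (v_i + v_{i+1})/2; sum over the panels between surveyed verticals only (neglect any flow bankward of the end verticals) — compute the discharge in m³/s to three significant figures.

Panel 1-2: Δb = 5.8 m, d̄ = (0.31+0.93)/2 = 0.62, v̄ = (0.30+0.54)/2 = 0.42 → q = 5.8×0.62×0.42 = 1.510 m³/s
Panel 2-3: Δb = 7.9 m, d̄ = (0.93+1.60)/2 = 1.265, v̄ = (0.54+0.62)/2 = 0.58 → q = 7.9×1.265×0.58 = 5.796 m³/s
Panel 3-4: Δb = 5.1 m, d̄ = (1.60+1.01)/2 = 1.305, v̄ = (0.62+0.59)/2 = 0.605 → q = 5.1×1.305×0.605 = 4.027 m³/s
Panel 4-5: Δb = 3.9 m, d̄ = (1.01+0.38)/2 = 0.695, v̄ = (0.59+0.44)/2 = 0.515 → q = 3.9×0.695×0.515 = 1.396 m³/s
Q = Σ q = 12.73 m³/s

12.7 m³/s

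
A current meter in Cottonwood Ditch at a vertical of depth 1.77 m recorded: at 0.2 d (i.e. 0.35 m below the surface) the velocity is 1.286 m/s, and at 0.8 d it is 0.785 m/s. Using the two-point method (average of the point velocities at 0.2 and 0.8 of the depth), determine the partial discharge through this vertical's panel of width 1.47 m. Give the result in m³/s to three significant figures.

2.69 m³/s

v̄ = (1.286 + 0.785) / 2 = 1.036 m/s
q = v̄ × d × w = 1.036 × 1.77 × 1.47 = 2.694 m³/s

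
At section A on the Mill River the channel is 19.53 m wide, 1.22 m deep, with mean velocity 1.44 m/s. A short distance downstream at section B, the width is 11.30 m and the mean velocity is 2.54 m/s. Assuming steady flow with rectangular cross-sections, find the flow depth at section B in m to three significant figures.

1.20 m

Q = A₁V₁ = (19.53×1.22) × 1.44 = 34.31 m³/s
d₂ = Q/(b₂ V₂) = 34.31/(11.30×2.54) = 1.195 m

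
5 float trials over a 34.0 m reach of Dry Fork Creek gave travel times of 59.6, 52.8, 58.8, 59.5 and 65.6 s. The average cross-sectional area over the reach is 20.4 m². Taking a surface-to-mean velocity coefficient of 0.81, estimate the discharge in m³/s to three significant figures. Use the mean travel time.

9.48 m³/s

t̄ = (59.6 + 52.8 + 58.8 + 59.5 + 65.6) / 5 = 59.26 s
v_surface = L / t̄ = 34.0 / 59.26 = 0.5737 m/s
v_mean = 0.81 × 0.5737 = 0.4647 m/s
Q = A × v_mean = 20.4 × 0.4647 = 9.481 m³/s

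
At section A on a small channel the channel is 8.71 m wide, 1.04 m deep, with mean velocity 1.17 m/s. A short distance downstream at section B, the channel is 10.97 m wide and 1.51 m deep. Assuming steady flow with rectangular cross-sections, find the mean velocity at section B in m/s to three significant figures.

0.640 m/s

Q = A₁V₁ = (8.71×1.04) × 1.17 = 10.60 m³/s
A₂ = 10.97 × 1.51 = 16.56 m²
V₂ = Q/A₂ = 10.60/16.56 = 0.6398 m/s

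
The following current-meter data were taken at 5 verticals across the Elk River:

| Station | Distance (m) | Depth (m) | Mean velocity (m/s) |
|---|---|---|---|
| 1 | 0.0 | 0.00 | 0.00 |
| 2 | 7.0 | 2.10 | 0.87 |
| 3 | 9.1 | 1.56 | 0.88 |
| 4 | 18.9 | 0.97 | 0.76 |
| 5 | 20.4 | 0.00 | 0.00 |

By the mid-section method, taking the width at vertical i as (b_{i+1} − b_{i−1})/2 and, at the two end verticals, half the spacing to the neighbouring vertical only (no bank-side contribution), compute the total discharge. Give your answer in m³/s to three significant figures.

20.6 m³/s

w_2 = (9.1 − 0.0)/2 = 4.55 m; q_2 = 0.87 × 2.10 × 4.55 = 8.313 m³/s
w_3 = (18.9 − 7.0)/2 = 5.95 m; q_3 = 0.88 × 1.56 × 5.95 = 8.168 m³/s
w_4 = (20.4 − 9.1)/2 = 5.65 m; q_4 = 0.76 × 0.97 × 5.65 = 4.165 m³/s
Stations 1, 5 contribute zero (depth or velocity is 0).
Q = Σ qᵢ = 20.65 m³/s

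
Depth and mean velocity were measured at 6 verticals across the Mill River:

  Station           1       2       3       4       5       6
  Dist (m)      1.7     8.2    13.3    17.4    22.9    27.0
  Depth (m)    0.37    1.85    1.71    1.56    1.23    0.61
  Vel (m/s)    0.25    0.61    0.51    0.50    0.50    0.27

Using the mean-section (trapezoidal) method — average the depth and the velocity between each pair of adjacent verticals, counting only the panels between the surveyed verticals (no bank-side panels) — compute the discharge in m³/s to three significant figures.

16.9 m³/s

Panel 1-2: Δb = 6.5 m, d̄ = (0.37+1.85)/2 = 1.11, v̄ = (0.25+0.61)/2 = 0.43 → q = 6.5×1.11×0.43 = 3.102 m³/s
Panel 2-3: Δb = 5.1 m, d̄ = (1.85+1.71)/2 = 1.78, v̄ = (0.61+0.51)/2 = 0.56 → q = 5.1×1.78×0.56 = 5.084 m³/s
Panel 3-4: Δb = 4.1 m, d̄ = (1.71+1.56)/2 = 1.635, v̄ = (0.51+0.50)/2 = 0.505 → q = 4.1×1.635×0.505 = 3.385 m³/s
Panel 4-5: Δb = 5.5 m, d̄ = (1.56+1.23)/2 = 1.395, v̄ = (0.50+0.50)/2 = 0.5 → q = 5.5×1.395×0.5 = 3.836 m³/s
Panel 5-6: Δb = 4.1 m, d̄ = (1.23+0.61)/2 = 0.92, v̄ = (0.50+0.27)/2 = 0.385 → q = 4.1×0.92×0.385 = 1.452 m³/s
Q = Σ q = 16.86 m³/s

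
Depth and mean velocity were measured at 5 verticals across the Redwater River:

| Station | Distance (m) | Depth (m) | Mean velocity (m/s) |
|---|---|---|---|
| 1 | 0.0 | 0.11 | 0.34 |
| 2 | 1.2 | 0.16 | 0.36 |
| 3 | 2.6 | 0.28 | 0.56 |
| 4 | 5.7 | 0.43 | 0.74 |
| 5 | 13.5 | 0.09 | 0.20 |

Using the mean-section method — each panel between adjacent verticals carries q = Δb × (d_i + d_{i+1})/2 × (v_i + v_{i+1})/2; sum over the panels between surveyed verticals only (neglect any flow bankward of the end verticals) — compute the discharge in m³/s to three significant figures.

1.87 m³/s

Panel 1-2: Δb = 1.2 m, d̄ = (0.11+0.16)/2 = 0.135, v̄ = (0.34+0.36)/2 = 0.35 → q = 1.2×0.135×0.35 = 0.05670 m³/s
Panel 2-3: Δb = 1.4 m, d̄ = (0.16+0.28)/2 = 0.22, v̄ = (0.36+0.56)/2 = 0.46 → q = 1.4×0.22×0.46 = 0.1417 m³/s
Panel 3-4: Δb = 3.1 m, d̄ = (0.28+0.43)/2 = 0.355, v̄ = (0.56+0.74)/2 = 0.65 → q = 3.1×0.355×0.65 = 0.7153 m³/s
Panel 4-5: Δb = 7.8 m, d̄ = (0.43+0.09)/2 = 0.26, v̄ = (0.74+0.20)/2 = 0.47 → q = 7.8×0.26×0.47 = 0.9532 m³/s
Q = Σ q = 1.867 m³/s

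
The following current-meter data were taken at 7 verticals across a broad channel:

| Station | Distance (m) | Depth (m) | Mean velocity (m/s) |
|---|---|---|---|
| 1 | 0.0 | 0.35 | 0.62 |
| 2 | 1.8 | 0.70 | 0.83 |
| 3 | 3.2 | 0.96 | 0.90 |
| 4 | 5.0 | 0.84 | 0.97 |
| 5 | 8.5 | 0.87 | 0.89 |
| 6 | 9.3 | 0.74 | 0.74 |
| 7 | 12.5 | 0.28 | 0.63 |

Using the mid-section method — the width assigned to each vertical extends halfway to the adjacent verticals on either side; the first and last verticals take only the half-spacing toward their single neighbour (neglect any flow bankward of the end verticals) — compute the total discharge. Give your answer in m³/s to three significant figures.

w_1 = (1.8 − 0.0)/2 = 0.9 m; q_1 = 0.62 × 0.35 × 0.9 = 0.1953 m³/s
w_2 = (3.2 − 0.0)/2 = 1.6 m; q_2 = 0.83 × 0.70 × 1.6 = 0.9296 m³/s
w_3 = (5.0 − 1.8)/2 = 1.6 m; q_3 = 0.90 × 0.96 × 1.6 = 1.382 m³/s
w_4 = (8.5 − 3.2)/2 = 2.65 m; q_4 = 0.97 × 0.84 × 2.65 = 2.159 m³/s
w_5 = (9.3 − 5.0)/2 = 2.15 m; q_5 = 0.89 × 0.87 × 2.15 = 1.665 m³/s
w_6 = (12.5 − 8.5)/2 = 2 m; q_6 = 0.74 × 0.74 × 2 = 1.095 m³/s
w_7 = (12.5 − 9.3)/2 = 1.6 m; q_7 = 0.63 × 0.28 × 1.6 = 0.2822 m³/s
Q = Σ qᵢ = 7.709 m³/s

7.71 m³/s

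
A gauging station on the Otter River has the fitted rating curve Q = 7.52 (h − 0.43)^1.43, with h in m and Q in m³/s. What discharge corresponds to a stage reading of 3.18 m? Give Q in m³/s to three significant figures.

Q = 7.52 × (3.18 − 0.43)^1.43 = 7.52 × 2.75^1.43 = 31.95 m³/s

31.9 m³/s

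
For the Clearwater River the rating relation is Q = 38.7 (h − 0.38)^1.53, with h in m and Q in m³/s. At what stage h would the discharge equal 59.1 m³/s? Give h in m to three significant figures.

1.70 m

h − h₀ = (Q/C)^(1/b) = (59.1/38.7)^(1/1.53) = 1.319 m
h = 0.38 + 1.319 = 1.699 m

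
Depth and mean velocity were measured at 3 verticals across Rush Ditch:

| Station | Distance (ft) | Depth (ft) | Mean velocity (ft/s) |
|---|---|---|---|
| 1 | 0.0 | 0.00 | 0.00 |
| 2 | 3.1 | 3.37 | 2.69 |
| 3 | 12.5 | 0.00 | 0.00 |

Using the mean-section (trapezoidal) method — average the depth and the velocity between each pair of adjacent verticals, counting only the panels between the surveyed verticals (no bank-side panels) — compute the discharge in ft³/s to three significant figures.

28.3 ft³/s

Panel 1-2: Δb = 3.1 ft, d̄ = (0.00+3.37)/2 = 1.685, v̄ = (0.00+2.69)/2 = 1.345 → q = 3.1×1.685×1.345 = 7.026 ft³/s
Panel 2-3: Δb = 9.4 ft, d̄ = (3.37+0.00)/2 = 1.685, v̄ = (2.69+0.00)/2 = 1.345 → q = 9.4×1.685×1.345 = 21.30 ft³/s
Q = Σ q = 28.33 ft³/s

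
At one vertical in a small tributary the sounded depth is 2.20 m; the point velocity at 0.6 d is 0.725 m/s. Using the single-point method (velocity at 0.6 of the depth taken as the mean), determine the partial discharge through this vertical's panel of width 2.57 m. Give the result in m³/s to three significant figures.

v̄ = v₀.₆ = 0.725 m/s
q = v̄ × d × w = 0.7250 × 2.20 × 2.57 = 4.099 m³/s

4.10 m³/s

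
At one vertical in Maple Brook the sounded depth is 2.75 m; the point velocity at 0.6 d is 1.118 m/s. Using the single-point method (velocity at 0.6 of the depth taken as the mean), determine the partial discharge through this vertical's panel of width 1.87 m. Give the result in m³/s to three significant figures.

5.75 m³/s

v̄ = v₀.₆ = 1.118 m/s
q = v̄ × d × w = 1.118 × 2.75 × 1.87 = 5.749 m³/s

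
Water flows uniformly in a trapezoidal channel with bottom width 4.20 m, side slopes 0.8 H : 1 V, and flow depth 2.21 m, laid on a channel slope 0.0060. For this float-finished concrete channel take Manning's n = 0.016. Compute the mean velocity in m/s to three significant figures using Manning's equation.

A = (b + z·y)·y = (4.20 + 0.8×2.21)×2.21 = 13.19 m²
P = b + 2y√(1+z²) = 4.20 + 2×2.21×√(1+0.8²) = 9.860 m
R = A/P = 13.19/9.860 = 1.338 m
Q = (1/n)·A·R^(2/3)·S^(1/2) = (1/0.016) × 13.19 × 1.338^(2/3) × 0.0060^(1/2) = 77.52 m³/s
V = Q/A = 77.52/13.19 = 5.877 m/s

5.88 m/s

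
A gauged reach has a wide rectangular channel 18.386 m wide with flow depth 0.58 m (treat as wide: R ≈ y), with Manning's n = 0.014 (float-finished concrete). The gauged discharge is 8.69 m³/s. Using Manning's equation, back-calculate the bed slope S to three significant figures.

A = b·y = 18.386 × 0.58 = 10.66 m²
Wide channel: R ≈ y = 0.58 m
S = (Q·n / (1·A·R^(2/3)))² = (8.69×0.014 / (1×10.66×0.6955))² = 0.0002691

0.000269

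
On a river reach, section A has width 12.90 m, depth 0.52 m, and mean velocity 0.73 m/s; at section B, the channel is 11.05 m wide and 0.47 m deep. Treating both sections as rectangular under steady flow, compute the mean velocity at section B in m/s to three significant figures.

0.943 m/s

Q = A₁V₁ = (12.90×0.52) × 0.73 = 4.897 m³/s
A₂ = 11.05 × 0.47 = 5.194 m²
V₂ = Q/A₂ = 4.897/5.194 = 0.9429 m/s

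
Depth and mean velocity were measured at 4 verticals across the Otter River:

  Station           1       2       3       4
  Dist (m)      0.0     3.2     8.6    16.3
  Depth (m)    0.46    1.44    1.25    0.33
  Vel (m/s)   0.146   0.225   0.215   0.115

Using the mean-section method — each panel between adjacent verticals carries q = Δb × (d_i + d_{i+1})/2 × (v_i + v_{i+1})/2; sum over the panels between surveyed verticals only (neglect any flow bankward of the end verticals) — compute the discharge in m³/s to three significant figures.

Panel 1-2: Δb = 3.2 m, d̄ = (0.46+1.44)/2 = 0.95, v̄ = (0.146+0.225)/2 = 0.1855 → q = 3.2×0.95×0.1855 = 0.5639 m³/s
Panel 2-3: Δb = 5.4 m, d̄ = (1.44+1.25)/2 = 1.345, v̄ = (0.225+0.215)/2 = 0.22 → q = 5.4×1.345×0.22 = 1.598 m³/s
Panel 3-4: Δb = 7.7 m, d̄ = (1.25+0.33)/2 = 0.79, v̄ = (0.215+0.115)/2 = 0.165 → q = 7.7×0.79×0.165 = 1.004 m³/s
Q = Σ q = 3.165 m³/s

3.17 m³/s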